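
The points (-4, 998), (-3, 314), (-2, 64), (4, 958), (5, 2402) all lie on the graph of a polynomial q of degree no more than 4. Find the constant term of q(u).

Write q(u) = au^4 + bu^3 + cu^2 + du + e. Substituting each data point gives a linear system:
  256a - 64b + 16c - 4d + e = 998
  81a - 27b + 9c - 3d + e = 314
  16a - 8b + 4c - 2d + e = 64
  256a + 64b + 16c + 4d + e = 958
  625a + 125b + 25c + 5d + e = 2402
Solving the system yields a = 4, b = 0, c = -3, d = -5, e = 2.
So q(u) = 4u^4 - 3u^2 - 5u + 2.
The constant term is 2.

2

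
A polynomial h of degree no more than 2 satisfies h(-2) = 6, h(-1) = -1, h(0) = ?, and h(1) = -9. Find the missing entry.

The 3 known points determine the degree-2 polynomial uniquely.
Write h(n) = an^2 + bn + c. Substituting each data point gives a linear system:
  4a - 2b + c = 6
  a - b + c = -1
  a + b + c = -9
Solving the system yields a = 1, b = -4, c = -6.
So h(n) = n^2 - 4n - 6.
Then h(0) = -6.

-6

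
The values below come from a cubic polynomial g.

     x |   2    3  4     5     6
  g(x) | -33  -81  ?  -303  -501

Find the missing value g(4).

-167

On equispaced nodes a degree-3 polynomial has vanishing fourth forward difference, so
  g(2) - 4·g(3) + 6·g(4) - 4·g(5) + g(6) = 0.
Substituting the known values and solving for g(4):
  6·g(4) = -1002
  g(4) = -167.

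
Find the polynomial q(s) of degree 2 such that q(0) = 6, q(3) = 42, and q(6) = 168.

Write q(s) = as^2 + bs + c. Substituting each data point gives a linear system:
  c = 6
  9a + 3b + c = 42
  36a + 6b + c = 168
Solving the system yields a = 5, b = -3, c = 6.
So q(s) = 5s^2 - 3s + 6.
Check: q(0) = 6. ✓

q(s) = 5s^2 - 3s + 6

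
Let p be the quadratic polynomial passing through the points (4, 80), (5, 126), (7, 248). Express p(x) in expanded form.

Write p(x) = ax^2 + bx + c. Substituting each data point gives a linear system:
  16a + 4b + c = 80
  25a + 5b + c = 126
  49a + 7b + c = 248
Solving the system yields a = 5, b = 1, c = -4.
So p(x) = 5x² + x - 4.
Check: p(7) = 248. ✓

p(x) = 5x^2 + x - 4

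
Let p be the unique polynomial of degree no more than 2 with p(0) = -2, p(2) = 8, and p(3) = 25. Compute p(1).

Using the Lagrange interpolation formula with nodes 0, 2, 3:
  L_0(x) = (x - 2)(x - 3) / 6
  L_1(x) = x(x - 3) / -2
  L_2(x) = x(x - 2) / 3
Then p(x) = -2·L_0(x) + 8·L_1(x) + 25·L_2(x).
Expanding and collecting terms gives p(x) = 4x^2 - 3x - 2.
Evaluating at x = 1: p(1) = -1.

-1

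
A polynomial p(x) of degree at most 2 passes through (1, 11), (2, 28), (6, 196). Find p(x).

p(x) = 5x^2 + 2x + 4

Write p(x) = ax^2 + bx + c. Substituting each data point gives a linear system:
  a + b + c = 11
  4a + 2b + c = 28
  36a + 6b + c = 196
Solving the system yields a = 5, b = 2, c = 4.
So p(x) = 5x^2 + 2x + 4.
Check: p(6) = 196. ✓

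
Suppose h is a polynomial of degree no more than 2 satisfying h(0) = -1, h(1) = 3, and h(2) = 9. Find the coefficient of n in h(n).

Write h(n) = an^2 + bn + c. Substituting each data point gives a linear system:
  c = -1
  a + b + c = 3
  4a + 2b + c = 9
Solving the system yields a = 1, b = 3, c = -1.
So h(n) = n² + 3n - 1.
The coefficient of n is 3.

3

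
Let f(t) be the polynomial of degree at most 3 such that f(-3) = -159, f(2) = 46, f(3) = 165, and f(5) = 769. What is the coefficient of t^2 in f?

1

Write f(t) = at^3 + bt^2 + ct + d. Substituting each data point gives a linear system:
  -27a + 9b - 3c + d = -159
  8a + 4b + 2c + d = 46
  27a + 9b + 3c + d = 165
  125a + 25b + 5c + d = 769
Solving the system yields a = 6, b = 1, c = 0, d = -6.
So f(t) = 6t^3 + t^2 - 6.
The coefficient of t^2 is 1.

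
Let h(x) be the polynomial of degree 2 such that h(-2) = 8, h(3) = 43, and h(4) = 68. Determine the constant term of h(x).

Write h(x) = ax^2 + bx + c. Substituting each data point gives a linear system:
  4a - 2b + c = 8
  9a + 3b + c = 43
  16a + 4b + c = 68
Solving the system yields a = 3, b = 4, c = 4.
So h(x) = 3x^2 + 4x + 4.
The constant term is 4.

4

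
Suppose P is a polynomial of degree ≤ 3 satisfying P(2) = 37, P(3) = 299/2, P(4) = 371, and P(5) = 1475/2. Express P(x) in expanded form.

P(x) = 6x^3 + (1/2)x^2 - 4x - 5

Write P(x) = ax^3 + bx^2 + cx + d. Substituting each data point gives a linear system:
  8a + 4b + 2c + d = 37
  27a + 9b + 3c + d = 299/2
  64a + 16b + 4c + d = 371
  125a + 25b + 5c + d = 1475/2
Solving the system yields a = 6, b = 1/2, c = -4, d = -5.
So P(x) = 6x³ + (1/2)x² - 4x - 5.
Check: P(4) = 371. ✓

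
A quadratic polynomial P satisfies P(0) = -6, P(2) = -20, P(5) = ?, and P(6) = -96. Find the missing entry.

The 3 known points determine the degree-2 polynomial uniquely.
Write P(x) = ax^2 + bx + c. Substituting each data point gives a linear system:
  c = -6
  4a + 2b + c = -20
  36a + 6b + c = -96
Solving the system yields a = -2, b = -3, c = -6.
So P(x) = -2x² - 3x - 6.
Then P(5) = -71.

-71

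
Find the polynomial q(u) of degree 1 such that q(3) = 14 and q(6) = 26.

q(u) = 4u + 2

Write q(u) = au + b. Substituting each data point gives a linear system:
  3a + b = 14
  6a + b = 26
Solving the system yields a = 4, b = 2.
So q(u) = 4u + 2.
Check: q(6) = 26. ✓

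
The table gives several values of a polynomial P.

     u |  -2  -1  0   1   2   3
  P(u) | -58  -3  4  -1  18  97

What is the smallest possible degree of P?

3

Forward differences of the values at u = -2, -1, 0, 1, 2, 3:
  P  : -58  -3  4  -1  18  97
  Δ  : 55  7  -5  19  79
  Δ^2: -48  -12  24  60
  Δ^3: 36  36  36
  Δ^4: 0  0
  Δ^5: 0
The third differences are constant (36) and nonzero, while all higher differences vanish, so the minimal degree is 3.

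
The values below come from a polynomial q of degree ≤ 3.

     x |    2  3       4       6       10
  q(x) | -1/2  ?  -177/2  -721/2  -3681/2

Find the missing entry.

-55/2

The 4 known points determine the degree-3 polynomial uniquely.
Write q(x) = ax^3 + bx^2 + cx + d. Substituting each data point gives a linear system:
  8a + 4b + 2c + d = -1/2
  64a + 16b + 4c + d = -177/2
  216a + 36b + 6c + d = -721/2
  1000a + 100b + 10c + d = -3681/2
Solving the system yields a = -2, b = 1, c = 6, d = -1/2.
So q(x) = -2x^3 + x^2 + 6x - 1/2.
Then q(3) = -55/2.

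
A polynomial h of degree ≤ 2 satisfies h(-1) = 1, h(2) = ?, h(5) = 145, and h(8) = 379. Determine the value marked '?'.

19

The 3 known points determine the degree-2 polynomial uniquely.
Write h(t) = at^2 + bt + c. Substituting each data point gives a linear system:
  a - b + c = 1
  25a + 5b + c = 145
  64a + 8b + c = 379
Solving the system yields a = 6, b = 0, c = -5.
So h(t) = 6t² - 5.
Then h(2) = 19.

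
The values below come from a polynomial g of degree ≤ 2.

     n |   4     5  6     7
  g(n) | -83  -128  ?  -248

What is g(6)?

The 3 known points determine the degree-2 polynomial uniquely.
Write g(n) = an^2 + bn + c. Substituting each data point gives a linear system:
  16a + 4b + c = -83
  25a + 5b + c = -128
  49a + 7b + c = -248
Solving the system yields a = -5, b = 0, c = -3.
So g(n) = -5n^2 - 3.
Then g(6) = -183.

-183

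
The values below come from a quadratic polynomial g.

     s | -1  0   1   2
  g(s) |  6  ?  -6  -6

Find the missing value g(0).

-2

On equispaced nodes a degree-2 polynomial has vanishing third forward difference, so
  - g(-1) + 3·g(0) - 3·g(1) + g(2) = 0.
Substituting the known values and solving for g(0):
  3·g(0) = -6
  g(0) = -2.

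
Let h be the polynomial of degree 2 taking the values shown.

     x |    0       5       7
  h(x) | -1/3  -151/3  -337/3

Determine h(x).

h(x) = -3x^2 + 5x - 1/3

Using the Lagrange interpolation formula with nodes 0, 5, 7:
  L_0(x) = (x - 5)(x - 7) / 35
  L_1(x) = x(x - 7) / -10
  L_2(x) = x(x - 5) / 14
Then h(x) = -1/3·L_0(x) - 151/3·L_1(x) - 337/3·L_2(x).
Expanding and collecting terms gives h(x) = -3x^2 + 5x - 1/3.
Check: h(0) = -1/3. ✓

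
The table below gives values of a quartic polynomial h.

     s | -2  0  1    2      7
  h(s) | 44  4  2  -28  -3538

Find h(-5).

14

Using the Lagrange interpolation formula with nodes -2, 0, 1, 2, 7:
  L_0(s) = s(s - 1)(s - 2)(s - 7) / 216
  L_1(s) = (s + 2)(s - 1)(s - 2)(s - 7) / -28
  L_2(s) = (s + 2)s(s - 2)(s - 7) / 18
  L_3(s) = (s + 2)s(s - 1)(s - 7) / -40
  L_4(s) = (s + 2)s(s - 1)(s - 2) / 1890
Then h(s) = 44·L_0(s) + 4·L_1(s) + 2·L_2(s) - 28·L_3(s) - 3538·L_4(s).
Expanding and collecting terms gives h(s) = -s^4 - 4s^3 + 5s^2 - 2s + 4.
Evaluating at s = -5: h(-5) = 14.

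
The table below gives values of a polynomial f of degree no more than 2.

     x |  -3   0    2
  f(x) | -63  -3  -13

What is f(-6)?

-213

Using the Lagrange interpolation formula with nodes -3, 0, 2:
  L_0(x) = x(x - 2) / 15
  L_1(x) = (x + 3)(x - 2) / -6
  L_2(x) = (x + 3)x / 10
Then f(x) = -63·L_0(x) - 3·L_1(x) - 13·L_2(x).
Expanding and collecting terms gives f(x) = -5x^2 + 5x - 3.
Evaluating at x = -6: f(-6) = -213.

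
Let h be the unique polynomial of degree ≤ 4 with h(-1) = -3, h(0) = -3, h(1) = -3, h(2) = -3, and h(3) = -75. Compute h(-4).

-1083

Write h(s) = as^4 + bs^3 + cs^2 + ds + e. Substituting each data point gives a linear system:
  a - b + c - d + e = -3
  e = -3
  a + b + c + d + e = -3
  16a + 8b + 4c + 2d + e = -3
  81a + 27b + 9c + 3d + e = -75
Solving the system yields a = -3, b = 6, c = 3, d = -6, e = -3.
So h(s) = -3s^4 + 6s^3 + 3s^2 - 6s - 3.
Then h(-4) = -1083.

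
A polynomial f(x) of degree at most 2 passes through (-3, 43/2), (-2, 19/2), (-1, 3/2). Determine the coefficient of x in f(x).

-2

Write f(x) = ax^2 + bx + c. Substituting each data point gives a linear system:
  9a - 3b + c = 43/2
  4a - 2b + c = 19/2
  a - b + c = 3/2
Solving the system yields a = 2, b = -2, c = -5/2.
So f(x) = 2x² - 2x - 5/2.
The coefficient of x is -2.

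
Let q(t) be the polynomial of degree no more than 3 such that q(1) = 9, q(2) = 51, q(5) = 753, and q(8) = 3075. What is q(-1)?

-3

Using the Lagrange interpolation formula with nodes 1, 2, 5, 8:
  L_0(t) = (t - 2)(t - 5)(t - 8) / -28
  L_1(t) = (t - 1)(t - 5)(t - 8) / 18
  L_2(t) = (t - 1)(t - 2)(t - 8) / -36
  L_3(t) = (t - 1)(t - 2)(t - 5) / 126
Then q(t) = 9·L_0(t) + 51·L_1(t) + 753·L_2(t) + 3075·L_3(t).
Expanding and collecting terms gives q(t) = 6t^3 + 3.
Evaluating at t = -1: q(-1) = -3.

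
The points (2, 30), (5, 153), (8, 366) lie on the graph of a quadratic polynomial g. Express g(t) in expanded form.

g(t) = 5t^2 + 6t - 2

Write g(t) = at^2 + bt + c. Substituting each data point gives a linear system:
  4a + 2b + c = 30
  25a + 5b + c = 153
  64a + 8b + c = 366
Solving the system yields a = 5, b = 6, c = -2.
So g(t) = 5t² + 6t - 2.
Check: g(8) = 366. ✓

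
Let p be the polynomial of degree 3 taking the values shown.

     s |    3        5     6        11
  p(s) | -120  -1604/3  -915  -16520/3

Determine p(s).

Using the Lagrange interpolation formula with nodes 3, 5, 6, 11:
  L_0(s) = (s - 5)(s - 6)(s - 11) / -48
  L_1(s) = (s - 3)(s - 6)(s - 11) / 12
  L_2(s) = (s - 3)(s - 5)(s - 11) / -15
  L_3(s) = (s - 3)(s - 5)(s - 6) / 240
Then p(s) = -120·L_0(s) - 1604/3·L_1(s) - 915·L_2(s) - 16520/3·L_3(s).
Expanding and collecting terms gives p(s) = -4s^3 - (5/3)s^2 + 2s - 3.
Check: p(5) = -1604/3. ✓

p(s) = -4s^3 - (5/3)s^2 + 2s - 3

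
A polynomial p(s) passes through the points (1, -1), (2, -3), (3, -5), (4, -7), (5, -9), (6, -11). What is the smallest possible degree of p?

Forward differences of the values at s = 1, 2, 3, 4, 5, 6:
  p  : -1  -3  -5  -7  -9  -11
  Δ  : -2  -2  -2  -2  -2
  Δ^2: 0  0  0  0
  Δ^3: 0  0  0
  Δ^4: 0  0
  Δ^5: 0
The first differences are constant (-2) and nonzero, while all higher differences vanish, so the minimal degree is 1.

1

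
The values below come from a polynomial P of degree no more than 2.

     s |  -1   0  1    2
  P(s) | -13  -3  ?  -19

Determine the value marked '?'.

-5

The 3 known points determine the degree-2 polynomial uniquely.
Write P(s) = as^2 + bs + c. Substituting each data point gives a linear system:
  a - b + c = -13
  c = -3
  4a + 2b + c = -19
Solving the system yields a = -6, b = 4, c = -3.
So P(s) = -6s² + 4s - 3.
Then P(1) = -5.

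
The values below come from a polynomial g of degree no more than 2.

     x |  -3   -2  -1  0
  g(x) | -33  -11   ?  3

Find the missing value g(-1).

On equispaced nodes a degree-2 polynomial has vanishing third forward difference, so
  - g(-3) + 3·g(-2) - 3·g(-1) + g(0) = 0.
Substituting the known values and solving for g(-1):
  -3·g(-1) = -3
  g(-1) = 1.

1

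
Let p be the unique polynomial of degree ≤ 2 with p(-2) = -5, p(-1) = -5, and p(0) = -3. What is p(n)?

p(n) = n^2 + 3n - 3

Using the Lagrange interpolation formula with nodes -2, -1, 0:
  L_0(n) = (n + 1)n / 2
  L_1(n) = (n + 2)n / -1
  L_2(n) = (n + 2)(n + 1) / 2
Then p(n) = -5·L_0(n) - 5·L_1(n) - 3·L_2(n).
Expanding and collecting terms gives p(n) = n² + 3n - 3.
Check: p(-1) = -5. ✓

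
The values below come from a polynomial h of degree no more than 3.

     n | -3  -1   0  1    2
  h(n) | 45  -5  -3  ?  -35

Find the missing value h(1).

The 4 known points determine the degree-3 polynomial uniquely.
Write h(n) = an^3 + bn^2 + cn + d. Substituting each data point gives a linear system:
  -27a + 9b - 3c + d = 45
  -a + b - c + d = -5
  d = -3
  8a + 4b + 2c + d = -35
Solving the system yields a = -3, b = -3, c = 2, d = -3.
So h(n) = -3n^3 - 3n^2 + 2n - 3.
Then h(1) = -7.

-7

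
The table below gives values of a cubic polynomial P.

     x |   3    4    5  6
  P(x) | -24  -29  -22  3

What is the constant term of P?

Write P(x) = ax^3 + bx^2 + cx + d. Substituting each data point gives a linear system:
  27a + 9b + 3c + d = -24
  64a + 16b + 4c + d = -29
  125a + 25b + 5c + d = -22
  216a + 36b + 6c + d = 3
Solving the system yields a = 1, b = -6, c = 0, d = 3.
So P(x) = x³ - 6x² + 3.
The constant term is 3.

3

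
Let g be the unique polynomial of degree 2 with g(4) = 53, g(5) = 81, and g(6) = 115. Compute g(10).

311

Write g(u) = au^2 + bu + c. Substituting each data point gives a linear system:
  16a + 4b + c = 53
  25a + 5b + c = 81
  36a + 6b + c = 115
Solving the system yields a = 3, b = 1, c = 1.
So g(u) = 3u^2 + u + 1.
Then g(10) = 311.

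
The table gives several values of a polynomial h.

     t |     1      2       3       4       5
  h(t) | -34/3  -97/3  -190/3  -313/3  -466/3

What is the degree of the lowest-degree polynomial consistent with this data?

2

Forward differences of the values at t = 1, 2, 3, 4, 5:
  h  : -34/3  -97/3  -190/3  -313/3  -466/3
  Δ  : -21  -31  -41  -51
  Δ^2: -10  -10  -10
  Δ^3: 0  0
  Δ^4: 0
The second differences are constant (-10) and nonzero, while all higher differences vanish, so the minimal degree is 2.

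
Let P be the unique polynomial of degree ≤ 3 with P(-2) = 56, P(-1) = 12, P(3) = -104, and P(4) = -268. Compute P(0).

4

Using the Lagrange interpolation formula with nodes -2, -1, 3, 4:
  L_0(t) = (t + 1)(t - 3)(t - 4) / -30
  L_1(t) = (t + 2)(t - 3)(t - 4) / 20
  L_2(t) = (t + 2)(t + 1)(t - 4) / -20
  L_3(t) = (t + 2)(t + 1)(t - 3) / 30
Then P(t) = 56·L_0(t) + 12·L_1(t) - 104·L_2(t) - 268·L_3(t).
Expanding and collecting terms gives P(t) = -5t^3 + 3t^2 + 4.
Evaluating at t = 0: P(0) = 4.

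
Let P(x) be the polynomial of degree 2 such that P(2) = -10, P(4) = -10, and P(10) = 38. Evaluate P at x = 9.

25

Write P(x) = ax^2 + bx + c. Substituting each data point gives a linear system:
  4a + 2b + c = -10
  16a + 4b + c = -10
  100a + 10b + c = 38
Solving the system yields a = 1, b = -6, c = -2.
So P(x) = x² - 6x - 2.
Then P(9) = 25.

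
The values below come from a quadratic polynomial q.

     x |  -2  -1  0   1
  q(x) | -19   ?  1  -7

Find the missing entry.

-3

On equispaced nodes a degree-2 polynomial has vanishing third forward difference, so
  - q(-2) + 3·q(-1) - 3·q(0) + q(1) = 0.
Substituting the known values and solving for q(-1):
  3·q(-1) = -9
  q(-1) = -3.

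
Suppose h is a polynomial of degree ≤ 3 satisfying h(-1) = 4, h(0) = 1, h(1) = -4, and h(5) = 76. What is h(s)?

h(s) = s^3 - s^2 - 5s + 1

Using the Lagrange interpolation formula with nodes -1, 0, 1, 5:
  L_0(s) = s(s - 1)(s - 5) / -12
  L_1(s) = (s + 1)(s - 1)(s - 5) / 5
  L_2(s) = (s + 1)s(s - 5) / -8
  L_3(s) = (s + 1)s(s - 1) / 120
Then h(s) = 4·L_0(s) + 1·L_1(s) - 4·L_2(s) + 76·L_3(s).
Expanding and collecting terms gives h(s) = s³ - s² - 5s + 1.
Check: h(1) = -4. ✓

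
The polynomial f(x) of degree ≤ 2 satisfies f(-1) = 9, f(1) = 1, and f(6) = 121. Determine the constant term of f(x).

1

Write f(x) = ax^2 + bx + c. Substituting each data point gives a linear system:
  a - b + c = 9
  a + b + c = 1
  36a + 6b + c = 121
Solving the system yields a = 4, b = -4, c = 1.
So f(x) = 4x^2 - 4x + 1.
The constant term is 1.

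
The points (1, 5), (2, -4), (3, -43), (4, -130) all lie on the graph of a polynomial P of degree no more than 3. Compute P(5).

-283

Forward differences of the values at s = 1, 2, 3, 4:
  P  : 5  -4  -43  -130
  Δ  : -9  -39  -87
  Δ^2: -30  -48
  Δ^3: -18
The third differences are constant, confirming degree 3.
Interpolating (Newton forward form) and evaluating at s = 5 gives P(5) = -283.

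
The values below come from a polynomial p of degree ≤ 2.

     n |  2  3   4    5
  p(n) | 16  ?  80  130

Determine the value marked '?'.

42

On equispaced nodes a degree-2 polynomial has vanishing third forward difference, so
  - p(2) + 3·p(3) - 3·p(4) + p(5) = 0.
Substituting the known values and solving for p(3):
  3·p(3) = 126
  p(3) = 42.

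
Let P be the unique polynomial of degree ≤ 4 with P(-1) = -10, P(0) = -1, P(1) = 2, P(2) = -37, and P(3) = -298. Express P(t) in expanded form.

Write P(t) = at^4 + bt^3 + ct^2 + dt + e. Substituting each data point gives a linear system:
  a - b + c - d + e = -10
  e = -1
  a + b + c + d + e = 2
  16a + 8b + 4c + 2d + e = -37
  81a + 27b + 9c + 3d + e = -298
Solving the system yields a = -6, b = 6, c = 3, d = 0, e = -1.
So P(t) = -6t^4 + 6t^3 + 3t^2 - 1.
Check: P(-1) = -10. ✓

P(t) = -6t^4 + 6t^3 + 3t^2 - 1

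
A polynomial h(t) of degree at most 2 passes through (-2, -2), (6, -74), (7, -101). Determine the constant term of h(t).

Write h(t) = at^2 + bt + c. Substituting each data point gives a linear system:
  4a - 2b + c = -2
  36a + 6b + c = -74
  49a + 7b + c = -101
Solving the system yields a = -2, b = -1, c = 4.
So h(t) = -2t^2 - t + 4.
The constant term is 4.

4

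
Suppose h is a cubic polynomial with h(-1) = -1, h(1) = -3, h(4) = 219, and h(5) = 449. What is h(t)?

Write h(t) = at^3 + bt^2 + ct + d. Substituting each data point gives a linear system:
  -a + b - c + d = -1
  a + b + c + d = -3
  64a + 16b + 4c + d = 219
  125a + 25b + 5c + d = 449
Solving the system yields a = 4, b = -1, c = -5, d = -1.
So h(t) = 4t^3 - t^2 - 5t - 1.
Check: h(4) = 219. ✓

h(t) = 4t^3 - t^2 - 5t - 1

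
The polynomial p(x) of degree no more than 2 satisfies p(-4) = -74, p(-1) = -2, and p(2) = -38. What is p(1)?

Write p(x) = ax^2 + bx + c. Substituting each data point gives a linear system:
  16a - 4b + c = -74
  a - b + c = -2
  4a + 2b + c = -38
Solving the system yields a = -6, b = -6, c = -2.
So p(x) = -6x² - 6x - 2.
Then p(1) = -14.

-14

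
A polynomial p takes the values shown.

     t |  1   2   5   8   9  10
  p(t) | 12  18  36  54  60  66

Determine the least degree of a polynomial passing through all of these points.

Divided differences on the nodes 1, 2, 5, 8, 9, 10:
  order 0: 12  18  36  54  60  66
  order 1: 6  6  6  6  6
  order 2: 0  0  0  0
  order 3: 0  0  0
  order 4: 0  0
  order 5: 0
The order-1 divided differences are all 6 (nonzero) and every higher order vanishes, so the data lies on a polynomial of degree exactly 1.

1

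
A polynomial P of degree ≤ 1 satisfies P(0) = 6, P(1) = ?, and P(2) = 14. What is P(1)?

10

On equispaced nodes a degree-1 polynomial has vanishing second forward difference, so
  P(0) - 2·P(1) + P(2) = 0.
Substituting the known values and solving for P(1):
  -2·P(1) = -20
  P(1) = 10.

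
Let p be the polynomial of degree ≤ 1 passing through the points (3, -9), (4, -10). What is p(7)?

-13

Write p(t) = at + b. Substituting each data point gives a linear system:
  3a + b = -9
  4a + b = -10
Solving the system yields a = -1, b = -6.
So p(t) = -t - 6.
Then p(7) = -13.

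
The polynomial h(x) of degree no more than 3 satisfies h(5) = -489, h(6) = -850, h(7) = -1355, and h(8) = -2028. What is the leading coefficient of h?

-4

Write h(x) = ax^3 + bx^2 + cx + d. Substituting each data point gives a linear system:
  125a + 25b + 5c + d = -489
  216a + 36b + 6c + d = -850
  343a + 49b + 7c + d = -1355
  512a + 64b + 8c + d = -2028
Solving the system yields a = -4, b = 0, c = 3, d = -4.
So h(x) = -4x³ + 3x - 4.
The leading coefficient is -4.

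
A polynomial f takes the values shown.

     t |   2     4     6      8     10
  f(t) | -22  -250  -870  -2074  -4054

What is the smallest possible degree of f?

3

Forward differences of the values at t = 2, 4, 6, 8, 10:
  f  : -22  -250  -870  -2074  -4054
  Δ  : -228  -620  -1204  -1980
  Δ^2: -392  -584  -776
  Δ^3: -192  -192
  Δ^4: 0
The third differences are constant (-192) and nonzero, while all higher differences vanish, so the minimal degree is 3.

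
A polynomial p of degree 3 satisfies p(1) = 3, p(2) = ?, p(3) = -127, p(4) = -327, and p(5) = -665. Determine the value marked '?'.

-29

On equispaced nodes a degree-3 polynomial has vanishing fourth forward difference, so
  p(1) - 4·p(2) + 6·p(3) - 4·p(4) + p(5) = 0.
Substituting the known values and solving for p(2):
  -4·p(2) = 116
  p(2) = -29.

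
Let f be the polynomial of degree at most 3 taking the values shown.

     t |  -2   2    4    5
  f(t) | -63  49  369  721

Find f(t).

Using the Lagrange interpolation formula with nodes -2, 2, 4, 5:
  L_0(t) = (t - 2)(t - 4)(t - 5) / -168
  L_1(t) = (t + 2)(t - 4)(t - 5) / 24
  L_2(t) = (t + 2)(t - 2)(t - 5) / -12
  L_3(t) = (t + 2)(t - 2)(t - 4) / 21
Then f(t) = -63·L_0(t) + 49·L_1(t) + 369·L_2(t) + 721·L_3(t).
Expanding and collecting terms gives f(t) = 6t³ - 2t² + 4t + 1.
Check: f(5) = 721. ✓

f(t) = 6t^3 - 2t^2 + 4t + 1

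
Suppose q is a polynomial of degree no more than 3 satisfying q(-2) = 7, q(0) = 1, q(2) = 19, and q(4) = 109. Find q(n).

q(n) = n^3 + 3n^2 - n + 1

Using the Lagrange interpolation formula with nodes -2, 0, 2, 4:
  L_0(n) = n(n - 2)(n - 4) / -48
  L_1(n) = (n + 2)(n - 2)(n - 4) / 16
  L_2(n) = (n + 2)n(n - 4) / -16
  L_3(n) = (n + 2)n(n - 2) / 48
Then q(n) = 7·L_0(n) + 1·L_1(n) + 19·L_2(n) + 109·L_3(n).
Expanding and collecting terms gives q(n) = n^3 + 3n^2 - n + 1.
Check: q(0) = 1. ✓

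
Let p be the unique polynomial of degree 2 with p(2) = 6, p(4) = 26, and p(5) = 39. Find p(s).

p(s) = s^2 + 4s - 6

Write p(s) = as^2 + bs + c. Substituting each data point gives a linear system:
  4a + 2b + c = 6
  16a + 4b + c = 26
  25a + 5b + c = 39
Solving the system yields a = 1, b = 4, c = -6.
So p(s) = s^2 + 4s - 6.
Check: p(4) = 26. ✓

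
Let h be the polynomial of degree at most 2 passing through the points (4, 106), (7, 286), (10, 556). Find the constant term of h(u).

6

Write h(u) = au^2 + bu + c. Substituting each data point gives a linear system:
  16a + 4b + c = 106
  49a + 7b + c = 286
  100a + 10b + c = 556
Solving the system yields a = 5, b = 5, c = 6.
So h(u) = 5u^2 + 5u + 6.
The constant term is 6.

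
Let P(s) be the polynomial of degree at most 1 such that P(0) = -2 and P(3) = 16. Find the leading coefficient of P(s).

6

Write P(s) = as + b. Substituting each data point gives a linear system:
  b = -2
  3a + b = 16
Solving the system yields a = 6, b = -2.
So P(s) = 6s - 2.
The leading coefficient is 6.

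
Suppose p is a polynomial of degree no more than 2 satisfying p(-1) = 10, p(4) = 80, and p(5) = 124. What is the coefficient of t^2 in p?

5

Write p(t) = at^2 + bt + c. Substituting each data point gives a linear system:
  a - b + c = 10
  16a + 4b + c = 80
  25a + 5b + c = 124
Solving the system yields a = 5, b = -1, c = 4.
So p(t) = 5t² - t + 4.
The leading coefficient is 5.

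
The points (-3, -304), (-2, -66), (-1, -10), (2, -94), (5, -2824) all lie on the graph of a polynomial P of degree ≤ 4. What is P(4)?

-1200

Using the Lagrange interpolation formula with nodes -3, -2, -1, 2, 5:
  L_0(u) = (u + 2)(u + 1)(u - 2)(u - 5) / 80
  L_1(u) = (u + 3)(u + 1)(u - 2)(u - 5) / -28
  L_2(u) = (u + 3)(u + 2)(u - 2)(u - 5) / 36
  L_3(u) = (u + 3)(u + 2)(u + 1)(u - 5) / -180
  L_4(u) = (u + 3)(u + 2)(u + 1)(u - 2) / 1008
Then P(u) = -304·L_0(u) - 66·L_1(u) - 10·L_2(u) - 94·L_3(u) - 2824·L_4(u).
Expanding and collecting terms gives P(u) = -4u^4 - 2u^3 - 3u^2 + u - 4.
Evaluating at u = 4: P(4) = -1200.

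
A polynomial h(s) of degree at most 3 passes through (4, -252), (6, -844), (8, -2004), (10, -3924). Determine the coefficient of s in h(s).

Write h(s) = as^3 + bs^2 + cs + d. Substituting each data point gives a linear system:
  64a + 16b + 4c + d = -252
  216a + 36b + 6c + d = -844
  512a + 64b + 8c + d = -2004
  1000a + 100b + 10c + d = -3924
Solving the system yields a = -4, b = 1, c = -2, d = -4.
So h(s) = -4s^3 + s^2 - 2s - 4.
The coefficient of s is -2.

-2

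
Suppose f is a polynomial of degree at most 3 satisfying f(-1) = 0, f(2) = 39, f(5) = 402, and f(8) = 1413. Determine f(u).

f(u) = 2u^3 + 6u^2 + u - 3

Using the Lagrange interpolation formula with nodes -1, 2, 5, 8:
  L_0(u) = (u - 2)(u - 5)(u - 8) / -162
  L_1(u) = (u + 1)(u - 5)(u - 8) / 54
  L_2(u) = (u + 1)(u - 2)(u - 8) / -54
  L_3(u) = (u + 1)(u - 2)(u - 5) / 162
Then f(u) = 0·L_0(u) + 39·L_1(u) + 402·L_2(u) + 1413·L_3(u).
Expanding and collecting terms gives f(u) = 2u^3 + 6u^2 + u - 3.
Check: f(-1) = 0. ✓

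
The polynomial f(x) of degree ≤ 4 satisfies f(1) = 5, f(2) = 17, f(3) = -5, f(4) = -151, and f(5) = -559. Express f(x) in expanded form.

Write f(x) = ax^4 + bx^3 + cx^2 + dx + e. Substituting each data point gives a linear system:
  a + b + c + d + e = 5
  16a + 8b + 4c + 2d + e = 17
  81a + 27b + 9c + 3d + e = -5
  256a + 64b + 16c + 4d + e = -151
  625a + 125b + 25c + 5d + e = -559
Solving the system yields a = -2, b = 5, c = 3, d = -2, e = 1.
So f(x) = -2x^4 + 5x^3 + 3x^2 - 2x + 1.
Check: f(3) = -5. ✓

f(x) = -2x^4 + 5x^3 + 3x^2 - 2x + 1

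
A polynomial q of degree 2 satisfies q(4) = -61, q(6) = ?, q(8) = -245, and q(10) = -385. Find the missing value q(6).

The 3 known points determine the degree-2 polynomial uniquely.
Write q(x) = ax^2 + bx + c. Substituting each data point gives a linear system:
  16a + 4b + c = -61
  64a + 8b + c = -245
  100a + 10b + c = -385
Solving the system yields a = -4, b = 2, c = -5.
So q(x) = -4x^2 + 2x - 5.
Then q(6) = -137.

-137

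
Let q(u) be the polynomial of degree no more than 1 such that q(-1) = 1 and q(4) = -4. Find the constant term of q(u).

0

Write q(u) = au + b. Substituting each data point gives a linear system:
  -a + b = 1
  4a + b = -4
Solving the system yields a = -1, b = 0.
So q(u) = -u.
The constant term is 0.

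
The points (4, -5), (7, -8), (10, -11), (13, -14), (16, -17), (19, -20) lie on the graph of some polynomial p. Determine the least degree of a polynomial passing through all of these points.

1

Forward differences of the values at s = 4, 7, 10, 13, 16, 19:
  p  : -5  -8  -11  -14  -17  -20
  Δ  : -3  -3  -3  -3  -3
  Δ^2: 0  0  0  0
  Δ^3: 0  0  0
  Δ^4: 0  0
  Δ^5: 0
The first differences are constant (-3) and nonzero, while all higher differences vanish, so the minimal degree is 1.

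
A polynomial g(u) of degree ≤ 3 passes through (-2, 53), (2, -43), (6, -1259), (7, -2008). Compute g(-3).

Using the Lagrange interpolation formula with nodes -2, 2, 6, 7:
  L_0(u) = (u - 2)(u - 6)(u - 7) / -288
  L_1(u) = (u + 2)(u - 6)(u - 7) / 80
  L_2(u) = (u + 2)(u - 2)(u - 7) / -32
  L_3(u) = (u + 2)(u - 2)(u - 6) / 45
Then g(u) = 53·L_0(u) - 43·L_1(u) - 1259·L_2(u) - 2008·L_3(u).
Expanding and collecting terms gives g(u) = -6u^3 + u^2 + 1.
Evaluating at u = -3: g(-3) = 172.

172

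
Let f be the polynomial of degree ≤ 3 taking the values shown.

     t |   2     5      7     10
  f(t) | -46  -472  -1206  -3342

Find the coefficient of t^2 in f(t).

Write f(t) = at^3 + bt^2 + ct + d. Substituting each data point gives a linear system:
  8a + 4b + 2c + d = -46
  125a + 25b + 5c + d = -472
  343a + 49b + 7c + d = -1206
  1000a + 100b + 10c + d = -3342
Solving the system yields a = -3, b = -3, c = -4, d = -2.
So f(t) = -3t^3 - 3t^2 - 4t - 2.
The coefficient of t^2 is -3.

-3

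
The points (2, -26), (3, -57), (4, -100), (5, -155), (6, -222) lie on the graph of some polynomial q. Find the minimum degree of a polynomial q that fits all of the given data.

Forward differences of the values at t = 2, 3, 4, 5, 6:
  q  : -26  -57  -100  -155  -222
  Δ  : -31  -43  -55  -67
  Δ^2: -12  -12  -12
  Δ^3: 0  0
  Δ^4: 0
The second differences are constant (-12) and nonzero, while all higher differences vanish, so the minimal degree is 2.

2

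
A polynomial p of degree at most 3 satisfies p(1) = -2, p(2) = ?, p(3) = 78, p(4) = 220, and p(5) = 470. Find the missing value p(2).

On equispaced nodes a degree-3 polynomial has vanishing fourth forward difference, so
  p(1) - 4·p(2) + 6·p(3) - 4·p(4) + p(5) = 0.
Substituting the known values and solving for p(2):
  -4·p(2) = -56
  p(2) = 14.

14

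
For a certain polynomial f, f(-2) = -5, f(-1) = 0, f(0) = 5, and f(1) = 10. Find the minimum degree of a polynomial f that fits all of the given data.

1

Forward differences of the values at x = -2, -1, 0, 1:
  f  : -5  0  5  10
  Δ  : 5  5  5
  Δ^2: 0  0
  Δ^3: 0
The first differences are constant (5) and nonzero, while all higher differences vanish, so the minimal degree is 1.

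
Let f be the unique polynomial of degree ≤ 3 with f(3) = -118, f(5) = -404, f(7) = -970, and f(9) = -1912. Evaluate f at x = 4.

Write f(x) = ax^3 + bx^2 + cx + d. Substituting each data point gives a linear system:
  27a + 9b + 3c + d = -118
  125a + 25b + 5c + d = -404
  343a + 49b + 7c + d = -970
  729a + 81b + 9c + d = -1912
Solving the system yields a = -2, b = -5, c = -5, d = -4.
So f(x) = -2x^3 - 5x^2 - 5x - 4.
Then f(4) = -232.

-232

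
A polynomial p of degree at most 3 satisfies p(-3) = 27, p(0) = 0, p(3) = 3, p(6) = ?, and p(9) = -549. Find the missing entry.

On equispaced nodes a degree-3 polynomial has vanishing fourth forward difference, so
  p(-3) - 4·p(0) + 6·p(3) - 4·p(6) + p(9) = 0.
Substituting the known values and solving for p(6):
  -4·p(6) = 504
  p(6) = -126.

-126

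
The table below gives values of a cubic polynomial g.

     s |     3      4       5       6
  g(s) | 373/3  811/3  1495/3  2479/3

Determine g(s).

Write g(s) = as^3 + bs^2 + cs + d. Substituting each data point gives a linear system:
  27a + 9b + 3c + d = 373/3
  64a + 16b + 4c + d = 811/3
  125a + 25b + 5c + d = 1495/3
  216a + 36b + 6c + d = 2479/3
Solving the system yields a = 3, b = 5, c = 0, d = -5/3.
So g(s) = 3s^3 + 5s^2 - 5/3.
Check: g(6) = 2479/3. ✓

g(s) = 3s^3 + 5s^2 - 5/3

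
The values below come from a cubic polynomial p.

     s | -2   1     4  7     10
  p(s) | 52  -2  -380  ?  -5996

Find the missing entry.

On equispaced nodes a degree-3 polynomial has vanishing fourth forward difference, so
  p(-2) - 4·p(1) + 6·p(4) - 4·p(7) + p(10) = 0.
Substituting the known values and solving for p(7):
  -4·p(7) = 8216
  p(7) = -2054.

-2054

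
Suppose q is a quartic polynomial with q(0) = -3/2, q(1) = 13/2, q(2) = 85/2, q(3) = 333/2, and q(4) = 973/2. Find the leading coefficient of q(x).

2

Write q(x) = ax^4 + bx^3 + cx^2 + dx + e. Substituting each data point gives a linear system:
  e = -3/2
  a + b + c + d + e = 13/2
  16a + 8b + 4c + 2d + e = 85/2
  81a + 27b + 9c + 3d + e = 333/2
  256a + 64b + 16c + 4d + e = 973/2
Solving the system yields a = 2, b = -2, c = 6, d = 2, e = -3/2.
So q(x) = 2x⁴ - 2x³ + 6x² + 2x - 3/2.
The leading coefficient is 2.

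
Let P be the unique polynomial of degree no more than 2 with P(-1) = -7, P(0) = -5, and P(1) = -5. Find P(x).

P(x) = -x^2 + x - 5

Using the Lagrange interpolation formula with nodes -1, 0, 1:
  L_0(x) = x(x - 1) / 2
  L_1(x) = (x + 1)(x - 1) / -1
  L_2(x) = (x + 1)x / 2
Then P(x) = -7·L_0(x) - 5·L_1(x) - 5·L_2(x).
Expanding and collecting terms gives P(x) = -x^2 + x - 5.
Check: P(-1) = -7. ✓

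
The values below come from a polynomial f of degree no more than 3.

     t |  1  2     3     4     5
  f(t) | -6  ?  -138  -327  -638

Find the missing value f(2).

-41

On equispaced nodes a degree-3 polynomial has vanishing fourth forward difference, so
  f(1) - 4·f(2) + 6·f(3) - 4·f(4) + f(5) = 0.
Substituting the known values and solving for f(2):
  -4·f(2) = 164
  f(2) = -41.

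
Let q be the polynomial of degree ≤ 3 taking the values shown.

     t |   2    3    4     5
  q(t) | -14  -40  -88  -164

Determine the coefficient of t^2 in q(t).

-2

Write q(t) = at^3 + bt^2 + ct + d. Substituting each data point gives a linear system:
  8a + 4b + 2c + d = -14
  27a + 9b + 3c + d = -40
  64a + 16b + 4c + d = -88
  125a + 25b + 5c + d = -164
Solving the system yields a = -1, b = -2, c = 3, d = -4.
So q(t) = -t^3 - 2t^2 + 3t - 4.
The coefficient of t^2 is -2.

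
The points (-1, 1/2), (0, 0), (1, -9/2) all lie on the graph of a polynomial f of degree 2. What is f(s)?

Using the Lagrange interpolation formula with nodes -1, 0, 1:
  L_0(s) = s(s - 1) / 2
  L_1(s) = (s + 1)(s - 1) / -1
  L_2(s) = (s + 1)s / 2
Then f(s) = 1/2·L_0(s) + 0·L_1(s) - 9/2·L_2(s).
Expanding and collecting terms gives f(s) = -2s^2 - (5/2)s.
Check: f(1) = -9/2. ✓

f(s) = -2s^2 - (5/2)s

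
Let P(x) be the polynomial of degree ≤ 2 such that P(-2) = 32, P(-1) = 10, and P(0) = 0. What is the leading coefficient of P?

Write P(x) = ax^2 + bx + c. Substituting each data point gives a linear system:
  4a - 2b + c = 32
  a - b + c = 10
  c = 0
Solving the system yields a = 6, b = -4, c = 0.
So P(x) = 6x^2 - 4x.
The leading coefficient is 6.

6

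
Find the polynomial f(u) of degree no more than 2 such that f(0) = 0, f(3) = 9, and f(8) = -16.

Write f(u) = au^2 + bu + c. Substituting each data point gives a linear system:
  c = 0
  9a + 3b + c = 9
  64a + 8b + c = -16
Solving the system yields a = -1, b = 6, c = 0.
So f(u) = -u^2 + 6u.
Check: f(0) = 0. ✓

f(u) = -u^2 + 6u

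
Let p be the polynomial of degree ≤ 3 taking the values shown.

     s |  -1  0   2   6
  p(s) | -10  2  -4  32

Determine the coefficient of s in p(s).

Write p(s) = as^3 + bs^2 + cs + d. Substituting each data point gives a linear system:
  -a + b - c + d = -10
  d = 2
  8a + 4b + 2c + d = -4
  216a + 36b + 6c + d = 32
Solving the system yields a = 1, b = -6, c = 5, d = 2.
So p(s) = s³ - 6s² + 5s + 2.
The coefficient of s is 5.

5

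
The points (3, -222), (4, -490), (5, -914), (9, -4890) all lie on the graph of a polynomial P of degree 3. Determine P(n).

Using the Lagrange interpolation formula with nodes 3, 4, 5, 9:
  L_0(n) = (n - 4)(n - 5)(n - 9) / -12
  L_1(n) = (n - 3)(n - 5)(n - 9) / 5
  L_2(n) = (n - 3)(n - 4)(n - 9) / -8
  L_3(n) = (n - 3)(n - 4)(n - 5) / 120
Then P(n) = -222·L_0(n) - 490·L_1(n) - 914·L_2(n) - 4890·L_3(n).
Expanding and collecting terms gives P(n) = -6n^3 - 6n^2 - 4n + 6.
Check: P(9) = -4890. ✓

P(n) = -6n^3 - 6n^2 - 4n + 6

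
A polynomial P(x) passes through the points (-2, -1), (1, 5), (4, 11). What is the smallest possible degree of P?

Forward differences of the values at x = -2, 1, 4:
  P  : -1  5  11
  Δ  : 6  6
  Δ^2: 0
The first differences are constant (6) and nonzero, while all higher differences vanish, so the minimal degree is 1.

1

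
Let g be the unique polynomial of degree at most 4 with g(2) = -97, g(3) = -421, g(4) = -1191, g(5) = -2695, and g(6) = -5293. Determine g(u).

Write g(u) = au^4 + bu^3 + cu^2 + du + e. Substituting each data point gives a linear system:
  16a + 8b + 4c + 2d + e = -97
  81a + 27b + 9c + 3d + e = -421
  256a + 64b + 16c + 4d + e = -1191
  625a + 125b + 25c + 5d + e = -2695
  1296a + 216b + 36c + 6d + e = -5293
Solving the system yields a = -3, b = -6, c = -4, d = 5, e = 5.
So g(u) = -3u^4 - 6u^3 - 4u^2 + 5u + 5.
Check: g(3) = -421. ✓

g(u) = -3u^4 - 6u^3 - 4u^2 + 5u + 5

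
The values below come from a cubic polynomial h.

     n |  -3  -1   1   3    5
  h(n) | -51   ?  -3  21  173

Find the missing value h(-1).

The 4 known points determine the degree-3 polynomial uniquely.
Write h(n) = an^3 + bn^2 + cn + d. Substituting each data point gives a linear system:
  -27a + 9b - 3c + d = -51
  a + b + c + d = -3
  27a + 9b + 3c + d = 21
  125a + 25b + 5c + d = 173
Solving the system yields a = 2, b = -2, c = -6, d = 3.
So h(n) = 2n^3 - 2n^2 - 6n + 3.
Then h(-1) = 5.

5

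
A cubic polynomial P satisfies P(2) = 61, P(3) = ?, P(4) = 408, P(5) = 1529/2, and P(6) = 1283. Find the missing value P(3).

367/2

The 4 known points determine the degree-3 polynomial uniquely.
Write P(n) = an^3 + bn^2 + cn + d. Substituting each data point gives a linear system:
  8a + 4b + 2c + d = 61
  64a + 16b + 4c + d = 408
  125a + 25b + 5c + d = 1529/2
  216a + 36b + 6c + d = 1283
Solving the system yields a = 5, b = 6, c = -5/2, d = 2.
So P(n) = 5n^3 + 6n^2 - (5/2)n + 2.
Then P(3) = 367/2.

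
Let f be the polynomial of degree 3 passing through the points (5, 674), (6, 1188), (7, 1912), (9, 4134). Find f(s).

Write f(s) = as^3 + bs^2 + cs + d. Substituting each data point gives a linear system:
  125a + 25b + 5c + d = 674
  216a + 36b + 6c + d = 1188
  343a + 49b + 7c + d = 1912
  729a + 81b + 9c + d = 4134
Solving the system yields a = 6, b = -3, c = 1, d = -6.
So f(s) = 6s^3 - 3s^2 + s - 6.
Check: f(9) = 4134. ✓

f(s) = 6s^3 - 3s^2 + s - 6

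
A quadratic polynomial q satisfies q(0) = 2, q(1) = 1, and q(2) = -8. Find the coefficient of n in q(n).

3

Write q(n) = an^2 + bn + c. Substituting each data point gives a linear system:
  c = 2
  a + b + c = 1
  4a + 2b + c = -8
Solving the system yields a = -4, b = 3, c = 2.
So q(n) = -4n^2 + 3n + 2.
The coefficient of n is 3.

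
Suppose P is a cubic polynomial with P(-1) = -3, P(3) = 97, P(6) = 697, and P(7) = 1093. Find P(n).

Write P(n) = an^3 + bn^2 + cn + d. Substituting each data point gives a linear system:
  -a + b - c + d = -3
  27a + 9b + 3c + d = 97
  216a + 36b + 6c + d = 697
  343a + 49b + 7c + d = 1093
Solving the system yields a = 3, b = 1, c = 2, d = 1.
So P(n) = 3n^3 + n^2 + 2n + 1.
Check: P(-1) = -3. ✓

P(n) = 3n^3 + n^2 + 2n + 1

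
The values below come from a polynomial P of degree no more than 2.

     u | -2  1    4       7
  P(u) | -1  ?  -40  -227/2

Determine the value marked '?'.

On equispaced nodes a degree-2 polynomial has vanishing third forward difference, so
  - P(-2) + 3·P(1) - 3·P(4) + P(7) = 0.
Substituting the known values and solving for P(1):
  3·P(1) = -15/2
  P(1) = -5/2.

-5/2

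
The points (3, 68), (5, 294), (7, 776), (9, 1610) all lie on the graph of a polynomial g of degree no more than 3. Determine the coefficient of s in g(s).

-1

Write g(s) = as^3 + bs^2 + cs + d. Substituting each data point gives a linear system:
  27a + 9b + 3c + d = 68
  125a + 25b + 5c + d = 294
  343a + 49b + 7c + d = 776
  729a + 81b + 9c + d = 1610
Solving the system yields a = 2, b = 2, c = -1, d = -1.
So g(s) = 2s^3 + 2s^2 - s - 1.
The coefficient of s is -1.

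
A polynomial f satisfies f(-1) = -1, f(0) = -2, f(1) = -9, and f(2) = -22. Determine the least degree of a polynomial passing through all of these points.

Forward differences of the values at x = -1, 0, 1, 2:
  f  : -1  -2  -9  -22
  Δ  : -1  -7  -13
  Δ^2: -6  -6
  Δ^3: 0
The second differences are constant (-6) and nonzero, while all higher differences vanish, so the minimal degree is 2.

2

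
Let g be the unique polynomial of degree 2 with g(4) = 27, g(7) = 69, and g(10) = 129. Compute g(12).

179

Forward differences of the values at s = 4, 7, 10:
  g  : 27  69  129
  Δ  : 42  60
  Δ^2: 18
The second differences are constant, confirming degree 2.
Interpolating (Newton forward form) and evaluating at s = 12 gives g(12) = 179.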